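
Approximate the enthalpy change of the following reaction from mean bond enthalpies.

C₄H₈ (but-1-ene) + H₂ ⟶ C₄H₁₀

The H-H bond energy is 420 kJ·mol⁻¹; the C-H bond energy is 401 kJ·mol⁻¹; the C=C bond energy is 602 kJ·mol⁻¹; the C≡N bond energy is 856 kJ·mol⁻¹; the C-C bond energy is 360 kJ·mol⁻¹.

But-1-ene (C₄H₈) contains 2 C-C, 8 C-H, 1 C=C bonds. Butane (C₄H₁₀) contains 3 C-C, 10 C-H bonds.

Bonds broken (reactants):
  C-C: 2 × 360 = 720
  C-H: 8 × 401 = 3208
  C=C: 1 × 602 = 602
  H-H: 1 × 420 = 420
  Σ(broken) = 4950 kJ
Bonds formed (products):
  C-C: 3 × 360 = 1080
  C-H: 10 × 401 = 4010
  Σ(formed) = 5090 kJ
ΔH = Σ(broken) − Σ(formed) = 4950 − 5090 = −140 kJ

ΔH ≈ −140 kJ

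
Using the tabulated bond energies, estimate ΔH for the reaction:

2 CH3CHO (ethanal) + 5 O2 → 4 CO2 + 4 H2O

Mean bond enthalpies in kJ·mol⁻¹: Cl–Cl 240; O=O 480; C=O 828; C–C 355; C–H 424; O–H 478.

Bonds broken (reactants):
  C–C: 2 × 355 = 710
  C–H: 8 × 424 = 3392
  C=O: 2 × 828 = 1656
  O=O: 5 × 480 = 2400
  Σ(broken) = 8158 kJ
Bonds formed (products):
  C=O: 8 × 828 = 6624
  O–H: 8 × 478 = 3824
  Σ(formed) = 10448 kJ
ΔH = Σ(broken) − Σ(formed) = 8158 − 10448 = −2290 kJ

ΔH ≈ −2290 kJ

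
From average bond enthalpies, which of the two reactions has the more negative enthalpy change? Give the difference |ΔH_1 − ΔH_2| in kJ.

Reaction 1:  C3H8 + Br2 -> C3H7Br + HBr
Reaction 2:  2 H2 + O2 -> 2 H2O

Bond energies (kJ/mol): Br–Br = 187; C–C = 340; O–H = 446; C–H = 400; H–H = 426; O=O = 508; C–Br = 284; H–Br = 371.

Reaction 2, by 356 kJ

Reaction 1:
  Bonds broken (reactants):
    Br–Br: 1 × 187 = 187
    C–C: 2 × 340 = 680
    C–H: 8 × 400 = 3200
    Σ(broken) = 4067 kJ
  Bonds formed (products):
    C–Br: 1 × 284 = 284
    C–C: 2 × 340 = 680
    C–H: 7 × 400 = 2800
    H–Br: 1 × 371 = 371
    Σ(formed) = 4135 kJ
  ΔH_1 = 4067 − 4135 = −68 kJ
Reaction 2:
  Bonds broken (reactants):
    H–H: 2 × 426 = 852
    O=O: 1 × 508 = 508
    Σ(broken) = 1360 kJ
  Bonds formed (products):
    O–H: 4 × 446 = 1784
    Σ(formed) = 1784 kJ
  ΔH_2 = 1360 − 1784 = −424 kJ
ΔH_1 − ΔH_2 = +356 kJ, so reaction 2 has the more negative ΔH; |ΔH_1 − ΔH_2| = 356 kJ.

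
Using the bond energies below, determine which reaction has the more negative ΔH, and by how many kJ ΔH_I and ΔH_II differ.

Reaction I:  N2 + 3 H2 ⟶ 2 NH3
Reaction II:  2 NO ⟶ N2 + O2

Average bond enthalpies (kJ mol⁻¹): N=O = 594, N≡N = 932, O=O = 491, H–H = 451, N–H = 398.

Reaction I:
  Bonds broken (reactants):
    H–H: 3 × 451 = 1353
    N≡N: 1 × 932 = 932
    Σ(broken) = 2285 kJ
  Bonds formed (products):
    N–H: 6 × 398 = 2388
    Σ(formed) = 2388 kJ
  ΔH_I = 2285 − 2388 = −103 kJ
Reaction II:
  Bonds broken (reactants):
    N=O: 2 × 594 = 1188
    Σ(broken) = 1188 kJ
  Bonds formed (products):
    N≡N: 1 × 932 = 932
    O=O: 1 × 491 = 491
    Σ(formed) = 1423 kJ
  ΔH_II = 1188 − 1423 = −235 kJ
ΔH_I − ΔH_II = +132 kJ, so reaction II has the more negative ΔH; |ΔH_I − ΔH_II| = 132 kJ.

Reaction II, by 132 kJ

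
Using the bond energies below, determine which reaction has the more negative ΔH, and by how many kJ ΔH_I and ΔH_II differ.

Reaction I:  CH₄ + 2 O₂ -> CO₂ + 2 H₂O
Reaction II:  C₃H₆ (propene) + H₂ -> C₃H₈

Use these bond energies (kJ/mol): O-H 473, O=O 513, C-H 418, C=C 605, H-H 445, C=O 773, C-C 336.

Reaction I:
  Bonds broken (reactants):
    C-H: 4 × 418 = 1672
    O=O: 2 × 513 = 1026
    Σ(broken) = 2698 kJ
  Bonds formed (products):
    C=O: 2 × 773 = 1546
    O-H: 4 × 473 = 1892
    Σ(formed) = 3438 kJ
  ΔH_I = 2698 − 3438 = −740 kJ
Reaction II:
  Bonds broken (reactants):
    C-C: 1 × 336 = 336
    C-H: 6 × 418 = 2508
    C=C: 1 × 605 = 605
    H-H: 1 × 445 = 445
    Σ(broken) = 3894 kJ
  Bonds formed (products):
    C-C: 2 × 336 = 672
    C-H: 8 × 418 = 3344
    Σ(formed) = 4016 kJ
  ΔH_II = 3894 − 4016 = −122 kJ
ΔH_I − ΔH_II = −618 kJ, so reaction I has the more negative ΔH; |ΔH_I − ΔH_II| = 618 kJ.

Reaction I, by 618 kJ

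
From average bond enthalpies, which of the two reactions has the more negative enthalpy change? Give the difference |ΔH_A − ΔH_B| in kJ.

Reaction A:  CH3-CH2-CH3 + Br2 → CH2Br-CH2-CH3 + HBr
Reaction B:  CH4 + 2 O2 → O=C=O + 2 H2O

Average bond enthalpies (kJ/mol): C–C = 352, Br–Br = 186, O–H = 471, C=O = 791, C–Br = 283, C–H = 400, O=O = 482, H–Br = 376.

Reaction B, by 829 kJ

Reaction A:
  Bonds broken (reactants):
    Br–Br: 1 × 186 = 186
    C–C: 2 × 352 = 704
    C–H: 8 × 400 = 3200
    Σ(broken) = 4090 kJ
  Bonds formed (products):
    C–Br: 1 × 283 = 283
    C–C: 2 × 352 = 704
    C–H: 7 × 400 = 2800
    H–Br: 1 × 376 = 376
    Σ(formed) = 4163 kJ
  ΔH_A = 4090 − 4163 = −73 kJ
Reaction B:
  Bonds broken (reactants):
    C–H: 4 × 400 = 1600
    O=O: 2 × 482 = 964
    Σ(broken) = 2564 kJ
  Bonds formed (products):
    C=O: 2 × 791 = 1582
    O–H: 4 × 471 = 1884
    Σ(formed) = 3466 kJ
  ΔH_B = 2564 − 3466 = −902 kJ
ΔH_A − ΔH_B = +829 kJ, so reaction B has the more negative ΔH; |ΔH_A − ΔH_B| = 829 kJ.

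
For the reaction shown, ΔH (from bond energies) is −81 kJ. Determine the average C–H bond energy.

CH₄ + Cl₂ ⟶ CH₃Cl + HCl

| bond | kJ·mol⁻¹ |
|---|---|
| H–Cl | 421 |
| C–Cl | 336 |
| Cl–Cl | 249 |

Let D be the C–H bond energy.
Σ(broken) = 4×D + 1×249 = 249 + 4D
Σ(formed) = 1×336 + 3×D + 1×421 = 757 + 3D
ΔH = Σ(broken) − Σ(formed) = (249 + 4D) − (757 + 3D) = −508 + D
Setting this equal to −81 kJ gives D = 427 kJ/mol.

D(C–H) ≈ 427 kJ/mol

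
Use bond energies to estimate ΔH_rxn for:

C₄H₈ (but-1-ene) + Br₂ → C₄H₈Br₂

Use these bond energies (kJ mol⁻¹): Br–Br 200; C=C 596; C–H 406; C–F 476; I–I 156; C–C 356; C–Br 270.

Bonds broken (reactants):
  Br–Br: 1 × 200 = 200
  C–C: 2 × 356 = 712
  C–H: 8 × 406 = 3248
  C=C: 1 × 596 = 596
  Σ(broken) = 4756 kJ
Bonds formed (products):
  C–Br: 2 × 270 = 540
  C–C: 3 × 356 = 1068
  C–H: 8 × 406 = 3248
  Σ(formed) = 4856 kJ
ΔH = Σ(broken) − Σ(formed) = 4756 − 4856 = −100 kJ

ΔH ≈ −100 kJ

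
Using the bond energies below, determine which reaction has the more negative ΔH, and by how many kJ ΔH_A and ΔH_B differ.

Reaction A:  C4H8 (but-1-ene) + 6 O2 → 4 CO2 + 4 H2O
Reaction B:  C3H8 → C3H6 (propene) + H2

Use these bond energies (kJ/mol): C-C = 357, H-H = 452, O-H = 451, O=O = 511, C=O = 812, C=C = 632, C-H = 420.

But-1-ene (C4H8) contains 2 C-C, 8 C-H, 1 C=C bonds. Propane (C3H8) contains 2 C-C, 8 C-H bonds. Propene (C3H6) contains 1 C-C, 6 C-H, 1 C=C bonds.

Reaction A, by 2445 kJ

Reaction A:
  Bonds broken (reactants):
    C-C: 2 × 357 = 714
    C-H: 8 × 420 = 3360
    C=C: 1 × 632 = 632
    O=O: 6 × 511 = 3066
    Σ(broken) = 7772 kJ
  Bonds formed (products):
    C=O: 8 × 812 = 6496
    O-H: 8 × 451 = 3608
    Σ(formed) = 10104 kJ
  ΔH_A = 7772 − 10104 = −2332 kJ
Reaction B:
  Bonds broken (reactants):
    C-C: 2 × 357 = 714
    C-H: 8 × 420 = 3360
    Σ(broken) = 4074 kJ
  Bonds formed (products):
    C-C: 1 × 357 = 357
    C-H: 6 × 420 = 2520
    C=C: 1 × 632 = 632
    H-H: 1 × 452 = 452
    Σ(formed) = 3961 kJ
  ΔH_B = 4074 − 3961 = +113 kJ
ΔH_A − ΔH_B = −2445 kJ, so reaction A has the more negative ΔH; |ΔH_A − ΔH_B| = 2445 kJ.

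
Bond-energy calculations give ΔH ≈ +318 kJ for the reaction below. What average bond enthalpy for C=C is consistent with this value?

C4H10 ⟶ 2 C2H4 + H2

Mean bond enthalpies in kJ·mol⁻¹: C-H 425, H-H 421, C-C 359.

D(C=C) ≈ 594 kJ/mol

Let D be the C=C bond energy.
Σ(broken) = 3×359 + 10×425 = 5327
Σ(formed) = 8×425 + 2×D + 1×421 = 3821 + 2D
ΔH = Σ(broken) − Σ(formed) = (5327) − (3821 + 2D) = +1506 − 2D
Setting this equal to +318 kJ gives 2D = 1188, so D = 594 kJ/mol.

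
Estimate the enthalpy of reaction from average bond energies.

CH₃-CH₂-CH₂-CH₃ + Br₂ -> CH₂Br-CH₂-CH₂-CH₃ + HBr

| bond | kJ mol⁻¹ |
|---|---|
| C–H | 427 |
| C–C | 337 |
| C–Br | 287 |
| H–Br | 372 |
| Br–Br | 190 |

ΔH ≈ −42 kJ

Bonds broken (reactants):
  Br–Br: 1 × 190 = 190
  C–C: 3 × 337 = 1011
  C–H: 10 × 427 = 4270
  Σ(broken) = 5471 kJ
Bonds formed (products):
  C–Br: 1 × 287 = 287
  C–C: 3 × 337 = 1011
  C–H: 9 × 427 = 3843
  H–Br: 1 × 372 = 372
  Σ(formed) = 5513 kJ
ΔH = Σ(broken) − Σ(formed) = 5471 − 5513 = −42 kJ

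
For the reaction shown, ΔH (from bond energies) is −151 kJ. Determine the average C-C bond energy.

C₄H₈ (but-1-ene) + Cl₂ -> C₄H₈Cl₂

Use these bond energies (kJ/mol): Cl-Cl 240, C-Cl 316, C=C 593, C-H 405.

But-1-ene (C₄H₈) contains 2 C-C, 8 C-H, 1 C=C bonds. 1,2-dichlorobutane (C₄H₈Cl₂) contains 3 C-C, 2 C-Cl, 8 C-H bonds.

D(C-C) ≈ 352 kJ/mol

Let D be the C-C bond energy.
Σ(broken) = 2×D + 8×405 + 1×593 + 1×240 = 4073 + 2D
Σ(formed) = 3×D + 2×316 + 8×405 = 3872 + 3D
ΔH = Σ(broken) − Σ(formed) = (4073 + 2D) − (3872 + 3D) = +201 − D
Setting this equal to −151 kJ gives D = 352 kJ/mol.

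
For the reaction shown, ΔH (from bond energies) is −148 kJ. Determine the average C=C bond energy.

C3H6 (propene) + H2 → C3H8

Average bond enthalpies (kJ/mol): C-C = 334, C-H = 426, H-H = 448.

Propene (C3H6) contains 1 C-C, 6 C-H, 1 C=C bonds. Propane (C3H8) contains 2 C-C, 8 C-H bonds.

D(C=C) ≈ 590 kJ/mol

Let D be the C=C bond energy.
Σ(broken) = 1×334 + 6×426 + 1×D + 1×448 = 3338 + D
Σ(formed) = 2×334 + 8×426 = 4076
ΔH = Σ(broken) − Σ(formed) = (3338 + D) − (4076) = −738 + D
Setting this equal to −148 kJ gives D = 590 kJ/mol.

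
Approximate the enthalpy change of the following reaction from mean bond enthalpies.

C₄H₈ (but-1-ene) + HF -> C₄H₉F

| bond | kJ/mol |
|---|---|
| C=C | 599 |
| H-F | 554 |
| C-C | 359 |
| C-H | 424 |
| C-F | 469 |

Bonds broken (reactants):
  C-C: 2 × 359 = 718
  C-H: 8 × 424 = 3392
  C=C: 1 × 599 = 599
  H-F: 1 × 554 = 554
  Σ(broken) = 5263 kJ
Bonds formed (products):
  C-C: 3 × 359 = 1077
  C-F: 1 × 469 = 469
  C-H: 9 × 424 = 3816
  Σ(formed) = 5362 kJ
ΔH = Σ(broken) − Σ(formed) = 5263 − 5362 = −99 kJ

ΔH ≈ −99 kJ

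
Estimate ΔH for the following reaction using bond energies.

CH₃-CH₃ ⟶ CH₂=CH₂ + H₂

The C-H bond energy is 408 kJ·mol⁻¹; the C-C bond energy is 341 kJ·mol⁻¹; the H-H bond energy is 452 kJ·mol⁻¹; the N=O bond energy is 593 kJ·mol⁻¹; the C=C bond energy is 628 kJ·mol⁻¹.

ΔH ≈ +77 kJ

Bonds broken (reactants):
  C-C: 1 × 341 = 341
  C-H: 6 × 408 = 2448
  Σ(broken) = 2789 kJ
Bonds formed (products):
  C-H: 4 × 408 = 1632
  C=C: 1 × 628 = 628
  H-H: 1 × 452 = 452
  Σ(formed) = 2712 kJ
ΔH = Σ(broken) − Σ(formed) = 2789 − 2712 = +77 kJ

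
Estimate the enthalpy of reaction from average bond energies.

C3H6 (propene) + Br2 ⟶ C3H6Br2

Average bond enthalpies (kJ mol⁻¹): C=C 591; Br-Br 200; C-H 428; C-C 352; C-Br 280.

ΔH ≈ −121 kJ

Bonds broken (reactants):
  Br-Br: 1 × 200 = 200
  C-C: 1 × 352 = 352
  C-H: 6 × 428 = 2568
  C=C: 1 × 591 = 591
  Σ(broken) = 3711 kJ
Bonds formed (products):
  C-Br: 2 × 280 = 560
  C-C: 2 × 352 = 704
  C-H: 6 × 428 = 2568
  Σ(formed) = 3832 kJ
ΔH = Σ(broken) − Σ(formed) = 3711 − 3832 = −121 kJ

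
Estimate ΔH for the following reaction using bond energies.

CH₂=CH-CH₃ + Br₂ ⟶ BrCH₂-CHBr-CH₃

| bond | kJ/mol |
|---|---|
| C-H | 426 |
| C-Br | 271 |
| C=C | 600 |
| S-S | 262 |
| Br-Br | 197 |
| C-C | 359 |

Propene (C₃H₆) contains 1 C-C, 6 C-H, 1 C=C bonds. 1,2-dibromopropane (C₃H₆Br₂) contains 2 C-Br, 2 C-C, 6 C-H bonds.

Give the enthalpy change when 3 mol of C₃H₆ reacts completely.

ΔH = −312 kJ

Bonds broken (reactants):
  Br-Br: 1 × 197 = 197
  C-C: 1 × 359 = 359
  C-H: 6 × 426 = 2556
  C=C: 1 × 600 = 600
  Σ(broken) = 3712 kJ
Bonds formed (products):
  C-Br: 2 × 271 = 542
  C-C: 2 × 359 = 718
  C-H: 6 × 426 = 2556
  Σ(formed) = 3816 kJ
ΔH = Σ(broken) − Σ(formed) = 3712 − 3816 = −104 kJ
For 3× the reaction as written: 3 × (−104) = −312 kJ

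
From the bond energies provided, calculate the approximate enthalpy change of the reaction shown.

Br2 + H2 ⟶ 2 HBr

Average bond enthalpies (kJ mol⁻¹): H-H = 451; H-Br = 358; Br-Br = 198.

Bonds broken (reactants):
  Br-Br: 1 × 198 = 198
  H-H: 1 × 451 = 451
  Σ(broken) = 649 kJ
Bonds formed (products):
  H-Br: 2 × 358 = 716
  Σ(formed) = 716 kJ
ΔH = Σ(broken) − Σ(formed) = 649 − 716 = −67 kJ

ΔH ≈ −67 kJ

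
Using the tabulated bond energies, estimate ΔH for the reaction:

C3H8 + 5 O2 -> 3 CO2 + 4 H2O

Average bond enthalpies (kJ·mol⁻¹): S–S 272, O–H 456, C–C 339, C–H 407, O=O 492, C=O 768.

Bonds broken (reactants):
  C–C: 2 × 339 = 678
  C–H: 8 × 407 = 3256
  O=O: 5 × 492 = 2460
  Σ(broken) = 6394 kJ
Bonds formed (products):
  C=O: 6 × 768 = 4608
  O–H: 8 × 456 = 3648
  Σ(formed) = 8256 kJ
ΔH = Σ(broken) − Σ(formed) = 6394 − 8256 = −1862 kJ

ΔH ≈ −1862 kJ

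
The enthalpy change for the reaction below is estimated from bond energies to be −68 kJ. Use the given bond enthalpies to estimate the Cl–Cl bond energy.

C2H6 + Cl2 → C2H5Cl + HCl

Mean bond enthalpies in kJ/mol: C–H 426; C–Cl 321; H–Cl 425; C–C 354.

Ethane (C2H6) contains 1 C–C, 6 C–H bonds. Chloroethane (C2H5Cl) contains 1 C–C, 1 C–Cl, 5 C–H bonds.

Let D be the Cl–Cl bond energy.
Σ(broken) = 1×354 + 6×426 + 1×D = 2910 + D
Σ(formed) = 1×354 + 1×321 + 5×426 + 1×425 = 3230
ΔH = Σ(broken) − Σ(formed) = (2910 + D) − (3230) = −320 + D
Setting this equal to −68 kJ gives D = 252 kJ/mol.

D(Cl–Cl) ≈ 252 kJ/mol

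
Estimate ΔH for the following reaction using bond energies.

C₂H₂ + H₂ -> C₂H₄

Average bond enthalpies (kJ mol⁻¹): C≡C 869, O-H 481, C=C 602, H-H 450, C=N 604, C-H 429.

Bonds broken (reactants):
  C≡C: 1 × 869 = 869
  C-H: 2 × 429 = 858
  H-H: 1 × 450 = 450
  Σ(broken) = 2177 kJ
Bonds formed (products):
  C-H: 4 × 429 = 1716
  C=C: 1 × 602 = 602
  Σ(formed) = 2318 kJ
ΔH = Σ(broken) − Σ(formed) = 2177 − 2318 = −141 kJ

ΔH ≈ −141 kJ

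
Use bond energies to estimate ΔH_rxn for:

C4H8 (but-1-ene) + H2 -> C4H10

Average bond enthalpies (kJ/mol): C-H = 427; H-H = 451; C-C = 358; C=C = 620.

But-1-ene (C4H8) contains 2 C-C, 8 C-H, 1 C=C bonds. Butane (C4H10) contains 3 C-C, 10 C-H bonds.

ΔH ≈ −141 kJ

Bonds broken (reactants):
  C-C: 2 × 358 = 716
  C-H: 8 × 427 = 3416
  C=C: 1 × 620 = 620
  H-H: 1 × 451 = 451
  Σ(broken) = 5203 kJ
Bonds formed (products):
  C-C: 3 × 358 = 1074
  C-H: 10 × 427 = 4270
  Σ(formed) = 5344 kJ
ΔH = Σ(broken) − Σ(formed) = 5203 − 5344 = −141 kJ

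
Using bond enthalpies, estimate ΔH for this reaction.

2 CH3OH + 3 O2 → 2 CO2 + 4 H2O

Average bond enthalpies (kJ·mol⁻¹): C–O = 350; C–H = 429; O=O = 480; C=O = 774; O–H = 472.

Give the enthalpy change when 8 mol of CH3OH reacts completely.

Bonds broken (reactants):
  C–H: 6 × 429 = 2574
  C–O: 2 × 350 = 700
  O–H: 2 × 472 = 944
  O=O: 3 × 480 = 1440
  Σ(broken) = 5658 kJ
Bonds formed (products):
  C=O: 4 × 774 = 3096
  O–H: 8 × 472 = 3776
  Σ(formed) = 6872 kJ
ΔH = Σ(broken) − Σ(formed) = 5658 − 6872 = −1214 kJ
For 4× the reaction as written: 4 × (−1214) = −4856 kJ

ΔH = −4856 kJ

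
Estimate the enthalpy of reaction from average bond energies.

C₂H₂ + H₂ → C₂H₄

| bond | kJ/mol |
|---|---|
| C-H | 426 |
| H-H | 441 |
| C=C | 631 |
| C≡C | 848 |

ΔH ≈ −194 kJ

Bonds broken (reactants):
  C≡C: 1 × 848 = 848
  C-H: 2 × 426 = 852
  H-H: 1 × 441 = 441
  Σ(broken) = 2141 kJ
Bonds formed (products):
  C-H: 4 × 426 = 1704
  C=C: 1 × 631 = 631
  Σ(formed) = 2335 kJ
ΔH = Σ(broken) − Σ(formed) = 2141 − 2335 = −194 kJ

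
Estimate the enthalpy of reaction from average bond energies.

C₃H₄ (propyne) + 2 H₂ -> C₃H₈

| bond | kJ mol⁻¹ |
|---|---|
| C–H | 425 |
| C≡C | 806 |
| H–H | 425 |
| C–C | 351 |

Bonds broken (reactants):
  C≡C: 1 × 806 = 806
  C–C: 1 × 351 = 351
  C–H: 4 × 425 = 1700
  H–H: 2 × 425 = 850
  Σ(broken) = 3707 kJ
Bonds formed (products):
  C–C: 2 × 351 = 702
  C–H: 8 × 425 = 3400
  Σ(formed) = 4102 kJ
ΔH = Σ(broken) − Σ(formed) = 3707 − 4102 = −395 kJ

ΔH ≈ −395 kJ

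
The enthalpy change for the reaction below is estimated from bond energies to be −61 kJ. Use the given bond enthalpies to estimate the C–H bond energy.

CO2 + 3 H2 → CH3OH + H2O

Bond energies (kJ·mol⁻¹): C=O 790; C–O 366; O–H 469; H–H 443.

D(C–H) ≈ 399 kJ/mol

Let D be the C–H bond energy.
Σ(broken) = 2×790 + 3×443 = 2909
Σ(formed) = 3×D + 1×366 + 3×469 = 1773 + 3D
ΔH = Σ(broken) − Σ(formed) = (2909) − (1773 + 3D) = +1136 − 3D
Setting this equal to −61 kJ gives 3D = 1197, so D = 399 kJ/mol.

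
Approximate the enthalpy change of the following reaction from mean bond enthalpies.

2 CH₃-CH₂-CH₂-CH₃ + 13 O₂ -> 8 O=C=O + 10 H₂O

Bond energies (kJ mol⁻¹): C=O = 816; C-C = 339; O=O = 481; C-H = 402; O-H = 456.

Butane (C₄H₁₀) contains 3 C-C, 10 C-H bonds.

ΔH ≈ −5849 kJ

Bonds broken (reactants):
  C-C: 6 × 339 = 2034
  C-H: 20 × 402 = 8040
  O=O: 13 × 481 = 6253
  Σ(broken) = 16327 kJ
Bonds formed (products):
  C=O: 16 × 816 = 13056
  O-H: 20 × 456 = 9120
  Σ(formed) = 22176 kJ
ΔH = Σ(broken) − Σ(formed) = 16327 − 22176 = −5849 kJ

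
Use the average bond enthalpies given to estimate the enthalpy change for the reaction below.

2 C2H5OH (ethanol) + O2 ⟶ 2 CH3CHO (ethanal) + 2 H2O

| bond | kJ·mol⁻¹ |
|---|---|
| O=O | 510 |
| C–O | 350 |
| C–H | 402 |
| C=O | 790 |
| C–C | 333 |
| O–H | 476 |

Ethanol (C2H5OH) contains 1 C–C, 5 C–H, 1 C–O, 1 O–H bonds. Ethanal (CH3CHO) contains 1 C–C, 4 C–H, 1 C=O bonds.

Bonds broken (reactants):
  C–C: 2 × 333 = 666
  C–H: 10 × 402 = 4020
  C–O: 2 × 350 = 700
  O–H: 2 × 476 = 952
  O=O: 1 × 510 = 510
  Σ(broken) = 6848 kJ
Bonds formed (products):
  C–C: 2 × 333 = 666
  C–H: 8 × 402 = 3216
  C=O: 2 × 790 = 1580
  O–H: 4 × 476 = 1904
  Σ(formed) = 7366 kJ
ΔH = Σ(broken) − Σ(formed) = 6848 − 7366 = −518 kJ

ΔH ≈ −518 kJ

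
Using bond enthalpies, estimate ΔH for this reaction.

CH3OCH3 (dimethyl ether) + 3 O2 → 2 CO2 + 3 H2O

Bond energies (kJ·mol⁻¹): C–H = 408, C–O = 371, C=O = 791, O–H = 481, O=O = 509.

ΔH ≈ −1333 kJ

Bonds broken (reactants):
  C–H: 6 × 408 = 2448
  C–O: 2 × 371 = 742
  O=O: 3 × 509 = 1527
  Σ(broken) = 4717 kJ
Bonds formed (products):
  C=O: 4 × 791 = 3164
  O–H: 6 × 481 = 2886
  Σ(formed) = 6050 kJ
ΔH = Σ(broken) − Σ(formed) = 4717 − 6050 = −1333 kJ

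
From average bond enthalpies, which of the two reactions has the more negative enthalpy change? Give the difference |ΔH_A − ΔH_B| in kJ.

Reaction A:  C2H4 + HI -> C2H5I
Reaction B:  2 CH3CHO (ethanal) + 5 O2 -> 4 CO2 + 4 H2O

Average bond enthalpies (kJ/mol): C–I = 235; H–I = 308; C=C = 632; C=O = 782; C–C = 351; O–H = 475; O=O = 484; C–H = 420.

Reaction A:
  Bonds broken (reactants):
    C–H: 4 × 420 = 1680
    C=C: 1 × 632 = 632
    H–I: 1 × 308 = 308
    Σ(broken) = 2620 kJ
  Bonds formed (products):
    C–C: 1 × 351 = 351
    C–H: 5 × 420 = 2100
    C–I: 1 × 235 = 235
    Σ(formed) = 2686 kJ
  ΔH_A = 2620 − 2686 = −66 kJ
Reaction B:
  Bonds broken (reactants):
    C–C: 2 × 351 = 702
    C–H: 8 × 420 = 3360
    C=O: 2 × 782 = 1564
    O=O: 5 × 484 = 2420
    Σ(broken) = 8046 kJ
  Bonds formed (products):
    C=O: 8 × 782 = 6256
    O–H: 8 × 475 = 3800
    Σ(formed) = 10056 kJ
  ΔH_B = 8046 − 10056 = −2010 kJ
ΔH_A − ΔH_B = +1944 kJ, so reaction B has the more negative ΔH; |ΔH_A − ΔH_B| = 1944 kJ.

Reaction B, by 1944 kJ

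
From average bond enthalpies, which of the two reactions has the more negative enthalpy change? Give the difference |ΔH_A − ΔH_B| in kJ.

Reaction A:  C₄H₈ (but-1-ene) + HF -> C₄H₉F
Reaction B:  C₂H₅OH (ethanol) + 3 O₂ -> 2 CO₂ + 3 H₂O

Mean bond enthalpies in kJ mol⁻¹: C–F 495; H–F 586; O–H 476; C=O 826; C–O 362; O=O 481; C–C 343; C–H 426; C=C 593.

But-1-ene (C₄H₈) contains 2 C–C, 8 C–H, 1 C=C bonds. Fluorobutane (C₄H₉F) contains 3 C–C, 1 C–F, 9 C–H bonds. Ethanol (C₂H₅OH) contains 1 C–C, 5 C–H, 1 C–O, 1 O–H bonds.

Reaction B, by 1321 kJ

Reaction A:
  Bonds broken (reactants):
    C–C: 2 × 343 = 686
    C–H: 8 × 426 = 3408
    C=C: 1 × 593 = 593
    H–F: 1 × 586 = 586
    Σ(broken) = 5273 kJ
  Bonds formed (products):
    C–C: 3 × 343 = 1029
    C–F: 1 × 495 = 495
    C–H: 9 × 426 = 3834
    Σ(formed) = 5358 kJ
  ΔH_A = 5273 − 5358 = −85 kJ
Reaction B:
  Bonds broken (reactants):
    C–C: 1 × 343 = 343
    C–H: 5 × 426 = 2130
    C–O: 1 × 362 = 362
    O–H: 1 × 476 = 476
    O=O: 3 × 481 = 1443
    Σ(broken) = 4754 kJ
  Bonds formed (products):
    C=O: 4 × 826 = 3304
    O–H: 6 × 476 = 2856
    Σ(formed) = 6160 kJ
  ΔH_B = 4754 − 6160 = −1406 kJ
ΔH_A − ΔH_B = +1321 kJ, so reaction B has the more negative ΔH; |ΔH_A − ΔH_B| = 1321 kJ.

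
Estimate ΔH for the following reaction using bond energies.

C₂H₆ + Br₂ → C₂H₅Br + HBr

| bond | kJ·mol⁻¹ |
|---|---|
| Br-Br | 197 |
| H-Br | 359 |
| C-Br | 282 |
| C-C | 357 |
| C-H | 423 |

Bonds broken (reactants):
  Br-Br: 1 × 197 = 197
  C-C: 1 × 357 = 357
  C-H: 6 × 423 = 2538
  Σ(broken) = 3092 kJ
Bonds formed (products):
  C-Br: 1 × 282 = 282
  C-C: 1 × 357 = 357
  C-H: 5 × 423 = 2115
  H-Br: 1 × 359 = 359
  Σ(formed) = 3113 kJ
ΔH = Σ(broken) − Σ(formed) = 3092 − 3113 = −21 kJ

ΔH ≈ −21 kJ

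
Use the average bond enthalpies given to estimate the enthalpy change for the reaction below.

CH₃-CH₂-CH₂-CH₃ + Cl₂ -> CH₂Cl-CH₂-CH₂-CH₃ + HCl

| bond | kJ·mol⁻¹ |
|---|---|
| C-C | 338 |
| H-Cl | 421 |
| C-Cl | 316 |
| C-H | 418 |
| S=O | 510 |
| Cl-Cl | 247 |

ΔH ≈ −72 kJ

Bonds broken (reactants):
  C-C: 3 × 338 = 1014
  C-H: 10 × 418 = 4180
  Cl-Cl: 1 × 247 = 247
  Σ(broken) = 5441 kJ
Bonds formed (products):
  C-C: 3 × 338 = 1014
  C-Cl: 1 × 316 = 316
  C-H: 9 × 418 = 3762
  H-Cl: 1 × 421 = 421
  Σ(formed) = 5513 kJ
ΔH = Σ(broken) − Σ(formed) = 5441 − 5513 = −72 kJ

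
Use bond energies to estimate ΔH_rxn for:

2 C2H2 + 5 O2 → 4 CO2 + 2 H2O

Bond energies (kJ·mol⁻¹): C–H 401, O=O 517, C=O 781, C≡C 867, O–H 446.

Bonds broken (reactants):
  C≡C: 2 × 867 = 1734
  C–H: 4 × 401 = 1604
  O=O: 5 × 517 = 2585
  Σ(broken) = 5923 kJ
Bonds formed (products):
  C=O: 8 × 781 = 6248
  O–H: 4 × 446 = 1784
  Σ(formed) = 8032 kJ
ΔH = Σ(broken) − Σ(formed) = 5923 − 8032 = −2109 kJ

ΔH ≈ −2109 kJ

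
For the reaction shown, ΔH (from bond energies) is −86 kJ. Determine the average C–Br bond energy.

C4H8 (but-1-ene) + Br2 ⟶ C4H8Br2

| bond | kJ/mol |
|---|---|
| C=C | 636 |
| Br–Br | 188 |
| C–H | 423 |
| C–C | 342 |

D(C–Br) ≈ 284 kJ/mol

Let D be the C–Br bond energy.
Σ(broken) = 1×188 + 2×342 + 8×423 + 1×636 = 4892
Σ(formed) = 2×D + 3×342 + 8×423 = 4410 + 2D
ΔH = Σ(broken) − Σ(formed) = (4892) − (4410 + 2D) = +482 − 2D
Setting this equal to −86 kJ gives 2D = 568, so D = 284 kJ/mol.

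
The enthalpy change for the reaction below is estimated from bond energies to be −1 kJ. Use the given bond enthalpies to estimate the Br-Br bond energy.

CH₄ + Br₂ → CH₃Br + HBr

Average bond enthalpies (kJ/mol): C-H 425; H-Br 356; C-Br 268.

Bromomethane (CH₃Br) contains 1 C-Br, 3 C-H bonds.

D(Br-Br) ≈ 198 kJ/mol

Let D be the Br-Br bond energy.
Σ(broken) = 1×D + 4×425 = 1700 + D
Σ(formed) = 1×268 + 3×425 + 1×356 = 1899
ΔH = Σ(broken) − Σ(formed) = (1700 + D) − (1899) = −199 + D
Setting this equal to −1 kJ gives D = 198 kJ/mol.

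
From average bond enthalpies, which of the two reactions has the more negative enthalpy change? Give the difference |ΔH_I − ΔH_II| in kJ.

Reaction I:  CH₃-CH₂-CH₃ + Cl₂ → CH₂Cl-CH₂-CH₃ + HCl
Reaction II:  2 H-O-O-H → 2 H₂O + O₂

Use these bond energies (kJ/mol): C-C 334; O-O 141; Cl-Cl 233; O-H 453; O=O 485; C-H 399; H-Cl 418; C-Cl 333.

Reaction II, by 84 kJ

Reaction I:
  Bonds broken (reactants):
    C-C: 2 × 334 = 668
    C-H: 8 × 399 = 3192
    Cl-Cl: 1 × 233 = 233
    Σ(broken) = 4093 kJ
  Bonds formed (products):
    C-C: 2 × 334 = 668
    C-Cl: 1 × 333 = 333
    C-H: 7 × 399 = 2793
    H-Cl: 1 × 418 = 418
    Σ(formed) = 4212 kJ
  ΔH_I = 4093 − 4212 = −119 kJ
Reaction II:
  Bonds broken (reactants):
    O-H: 4 × 453 = 1812
    O-O: 2 × 141 = 282
    Σ(broken) = 2094 kJ
  Bonds formed (products):
    O-H: 4 × 453 = 1812
    O=O: 1 × 485 = 485
    Σ(formed) = 2297 kJ
  ΔH_II = 2094 − 2297 = −203 kJ
ΔH_I − ΔH_II = +84 kJ, so reaction II has the more negative ΔH; |ΔH_I − ΔH_II| = 84 kJ.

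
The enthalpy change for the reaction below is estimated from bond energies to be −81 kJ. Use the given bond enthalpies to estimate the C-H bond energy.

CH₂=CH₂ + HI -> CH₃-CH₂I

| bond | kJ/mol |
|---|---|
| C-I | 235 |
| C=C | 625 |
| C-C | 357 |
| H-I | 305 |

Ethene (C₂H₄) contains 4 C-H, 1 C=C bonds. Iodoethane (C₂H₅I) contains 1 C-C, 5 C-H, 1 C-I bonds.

D(C-H) ≈ 419 kJ/mol

Let D be the C-H bond energy.
Σ(broken) = 4×D + 1×625 + 1×305 = 930 + 4D
Σ(formed) = 1×357 + 5×D + 1×235 = 592 + 5D
ΔH = Σ(broken) − Σ(formed) = (930 + 4D) − (592 + 5D) = +338 − D
Setting this equal to −81 kJ gives D = 419 kJ/mol.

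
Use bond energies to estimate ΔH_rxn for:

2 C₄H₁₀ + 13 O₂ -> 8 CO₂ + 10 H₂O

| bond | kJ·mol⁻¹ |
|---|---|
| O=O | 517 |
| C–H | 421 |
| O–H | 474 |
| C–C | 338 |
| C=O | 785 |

Bonds broken (reactants):
  C–C: 6 × 338 = 2028
  C–H: 20 × 421 = 8420
  O=O: 13 × 517 = 6721
  Σ(broken) = 17169 kJ
Bonds formed (products):
  C=O: 16 × 785 = 12560
  O–H: 20 × 474 = 9480
  Σ(formed) = 22040 kJ
ΔH = Σ(broken) − Σ(formed) = 17169 − 22040 = −4871 kJ

ΔH ≈ −4871 kJ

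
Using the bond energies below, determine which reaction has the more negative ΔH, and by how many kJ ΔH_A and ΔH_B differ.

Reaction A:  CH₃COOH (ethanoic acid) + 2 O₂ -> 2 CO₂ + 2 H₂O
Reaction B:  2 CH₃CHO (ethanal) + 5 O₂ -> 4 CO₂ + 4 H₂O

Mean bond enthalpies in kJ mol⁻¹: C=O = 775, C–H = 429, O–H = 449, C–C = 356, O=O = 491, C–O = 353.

Reaction A:
  Bonds broken (reactants):
    C–C: 1 × 356 = 356
    C–H: 3 × 429 = 1287
    C–O: 1 × 353 = 353
    C=O: 1 × 775 = 775
    O–H: 1 × 449 = 449
    O=O: 2 × 491 = 982
    Σ(broken) = 4202 kJ
  Bonds formed (products):
    C=O: 4 × 775 = 3100
    O–H: 4 × 449 = 1796
    Σ(formed) = 4896 kJ
  ΔH_A = 4202 − 4896 = −694 kJ
Reaction B:
  Bonds broken (reactants):
    C–C: 2 × 356 = 712
    C–H: 8 × 429 = 3432
    C=O: 2 × 775 = 1550
    O=O: 5 × 491 = 2455
    Σ(broken) = 8149 kJ
  Bonds formed (products):
    C=O: 8 × 775 = 6200
    O–H: 8 × 449 = 3592
    Σ(formed) = 9792 kJ
  ΔH_B = 8149 − 9792 = −1643 kJ
ΔH_A − ΔH_B = +949 kJ, so reaction B has the more negative ΔH; |ΔH_A − ΔH_B| = 949 kJ.

Reaction B, by 949 kJ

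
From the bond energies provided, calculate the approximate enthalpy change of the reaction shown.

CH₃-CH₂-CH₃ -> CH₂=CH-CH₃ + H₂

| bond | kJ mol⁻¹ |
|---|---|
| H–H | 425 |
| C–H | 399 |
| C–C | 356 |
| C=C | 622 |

Bonds broken (reactants):
  C–C: 2 × 356 = 712
  C–H: 8 × 399 = 3192
  Σ(broken) = 3904 kJ
Bonds formed (products):
  C–C: 1 × 356 = 356
  C–H: 6 × 399 = 2394
  C=C: 1 × 622 = 622
  H–H: 1 × 425 = 425
  Σ(formed) = 3797 kJ
ΔH = Σ(broken) − Σ(formed) = 3904 − 3797 = +107 kJ

ΔH ≈ +107 kJ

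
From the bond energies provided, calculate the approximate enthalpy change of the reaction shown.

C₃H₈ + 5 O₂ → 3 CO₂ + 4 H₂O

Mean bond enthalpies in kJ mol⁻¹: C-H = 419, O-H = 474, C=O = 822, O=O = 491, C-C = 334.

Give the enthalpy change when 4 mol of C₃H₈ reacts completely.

Bonds broken (reactants):
  C-C: 2 × 334 = 668
  C-H: 8 × 419 = 3352
  O=O: 5 × 491 = 2455
  Σ(broken) = 6475 kJ
Bonds formed (products):
  C=O: 6 × 822 = 4932
  O-H: 8 × 474 = 3792
  Σ(formed) = 8724 kJ
ΔH = Σ(broken) − Σ(formed) = 6475 − 8724 = −2249 kJ
For 4× the reaction as written: 4 × (−2249) = −8996 kJ

ΔH = −8996 kJ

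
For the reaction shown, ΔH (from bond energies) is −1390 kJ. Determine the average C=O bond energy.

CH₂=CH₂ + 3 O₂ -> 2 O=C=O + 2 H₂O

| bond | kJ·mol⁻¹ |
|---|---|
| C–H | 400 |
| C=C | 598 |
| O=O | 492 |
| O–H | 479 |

D(C=O) ≈ 787 kJ/mol

Let D be the C=O bond energy.
Σ(broken) = 4×400 + 1×598 + 3×492 = 3674
Σ(formed) = 4×D + 4×479 = 1916 + 4D
ΔH = Σ(broken) − Σ(formed) = (3674) − (1916 + 4D) = +1758 − 4D
Setting this equal to −1390 kJ gives 4D = 3148, so D = 787 kJ/mol.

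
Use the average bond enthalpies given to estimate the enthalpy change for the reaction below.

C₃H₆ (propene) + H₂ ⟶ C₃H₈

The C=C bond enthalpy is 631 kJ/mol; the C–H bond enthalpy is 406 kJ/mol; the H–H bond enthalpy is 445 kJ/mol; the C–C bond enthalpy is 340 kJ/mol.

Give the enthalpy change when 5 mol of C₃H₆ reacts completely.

Bonds broken (reactants):
  C–C: 1 × 340 = 340
  C–H: 6 × 406 = 2436
  C=C: 1 × 631 = 631
  H–H: 1 × 445 = 445
  Σ(broken) = 3852 kJ
Bonds formed (products):
  C–C: 2 × 340 = 680
  C–H: 8 × 406 = 3248
  Σ(formed) = 3928 kJ
ΔH = Σ(broken) − Σ(formed) = 3852 − 3928 = −76 kJ
For 5× the reaction as written: 5 × (−76) = −380 kJ

ΔH = −380 kJ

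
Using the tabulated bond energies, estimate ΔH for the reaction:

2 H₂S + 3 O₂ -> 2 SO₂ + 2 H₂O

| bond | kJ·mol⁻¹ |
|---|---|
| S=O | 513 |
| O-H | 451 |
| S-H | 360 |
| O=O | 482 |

ΔH ≈ −970 kJ

Bonds broken (reactants):
  O=O: 3 × 482 = 1446
  S-H: 4 × 360 = 1440
  Σ(broken) = 2886 kJ
Bonds formed (products):
  O-H: 4 × 451 = 1804
  S=O: 4 × 513 = 2052
  Σ(formed) = 3856 kJ
ΔH = Σ(broken) − Σ(formed) = 2886 − 3856 = −970 kJ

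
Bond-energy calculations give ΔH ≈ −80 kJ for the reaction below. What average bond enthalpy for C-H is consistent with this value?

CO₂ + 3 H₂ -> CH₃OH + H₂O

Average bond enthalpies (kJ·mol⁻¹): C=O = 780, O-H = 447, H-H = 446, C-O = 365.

Let D be the C-H bond energy.
Σ(broken) = 2×780 + 3×446 = 2898
Σ(formed) = 3×D + 1×365 + 3×447 = 1706 + 3D
ΔH = Σ(broken) − Σ(formed) = (2898) − (1706 + 3D) = +1192 − 3D
Setting this equal to −80 kJ gives 3D = 1272, so D = 424 kJ/mol.

D(C-H) ≈ 424 kJ/mol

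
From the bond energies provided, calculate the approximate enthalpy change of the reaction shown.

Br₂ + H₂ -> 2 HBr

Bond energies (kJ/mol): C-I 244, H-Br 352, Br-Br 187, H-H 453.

Bonds broken (reactants):
  Br-Br: 1 × 187 = 187
  H-H: 1 × 453 = 453
  Σ(broken) = 640 kJ
Bonds formed (products):
  H-Br: 2 × 352 = 704
  Σ(formed) = 704 kJ
ΔH = Σ(broken) − Σ(formed) = 640 − 704 = −64 kJ

ΔH ≈ −64 kJ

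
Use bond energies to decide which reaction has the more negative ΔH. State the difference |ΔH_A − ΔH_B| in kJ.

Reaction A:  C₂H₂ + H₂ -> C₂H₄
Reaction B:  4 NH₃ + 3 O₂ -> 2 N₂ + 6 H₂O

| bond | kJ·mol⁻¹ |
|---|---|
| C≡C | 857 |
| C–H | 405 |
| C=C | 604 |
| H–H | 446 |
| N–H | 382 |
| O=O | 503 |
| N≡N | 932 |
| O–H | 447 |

Reaction A:
  Bonds broken (reactants):
    C≡C: 1 × 857 = 857
    C–H: 2 × 405 = 810
    H–H: 1 × 446 = 446
    Σ(broken) = 2113 kJ
  Bonds formed (products):
    C–H: 4 × 405 = 1620
    C=C: 1 × 604 = 604
    Σ(formed) = 2224 kJ
  ΔH_A = 2113 − 2224 = −111 kJ
Reaction B:
  Bonds broken (reactants):
    N–H: 12 × 382 = 4584
    O=O: 3 × 503 = 1509
    Σ(broken) = 6093 kJ
  Bonds formed (products):
    N≡N: 2 × 932 = 1864
    O–H: 12 × 447 = 5364
    Σ(formed) = 7228 kJ
  ΔH_B = 6093 − 7228 = −1135 kJ
ΔH_A − ΔH_B = +1024 kJ, so reaction B has the more negative ΔH; |ΔH_A − ΔH_B| = 1024 kJ.

Reaction B, by 1024 kJ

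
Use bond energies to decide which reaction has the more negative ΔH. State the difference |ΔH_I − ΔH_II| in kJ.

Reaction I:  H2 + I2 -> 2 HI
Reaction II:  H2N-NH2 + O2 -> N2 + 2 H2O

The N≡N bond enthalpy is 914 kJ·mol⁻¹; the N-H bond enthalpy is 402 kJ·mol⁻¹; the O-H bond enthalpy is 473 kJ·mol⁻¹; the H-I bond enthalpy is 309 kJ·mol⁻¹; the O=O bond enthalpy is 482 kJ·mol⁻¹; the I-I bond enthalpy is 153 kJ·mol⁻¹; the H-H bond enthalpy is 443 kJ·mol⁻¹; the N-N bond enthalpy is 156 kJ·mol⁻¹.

Reaction II, by 538 kJ

Reaction I:
  Bonds broken (reactants):
    H-H: 1 × 443 = 443
    I-I: 1 × 153 = 153
    Σ(broken) = 596 kJ
  Bonds formed (products):
    H-I: 2 × 309 = 618
    Σ(formed) = 618 kJ
  ΔH_I = 596 − 618 = −22 kJ
Reaction II:
  Bonds broken (reactants):
    N-H: 4 × 402 = 1608
    N-N: 1 × 156 = 156
    O=O: 1 × 482 = 482
    Σ(broken) = 2246 kJ
  Bonds formed (products):
    N≡N: 1 × 914 = 914
    O-H: 4 × 473 = 1892
    Σ(formed) = 2806 kJ
  ΔH_II = 2246 − 2806 = −560 kJ
ΔH_I − ΔH_II = +538 kJ, so reaction II has the more negative ΔH; |ΔH_I − ΔH_II| = 538 kJ.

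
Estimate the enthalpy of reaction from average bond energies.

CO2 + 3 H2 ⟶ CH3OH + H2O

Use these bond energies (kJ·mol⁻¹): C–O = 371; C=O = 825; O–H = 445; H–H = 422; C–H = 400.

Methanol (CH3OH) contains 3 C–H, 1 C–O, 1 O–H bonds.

Bonds broken (reactants):
  C=O: 2 × 825 = 1650
  H–H: 3 × 422 = 1266
  Σ(broken) = 2916 kJ
Bonds formed (products):
  C–H: 3 × 400 = 1200
  C–O: 1 × 371 = 371
  O–H: 3 × 445 = 1335
  Σ(formed) = 2906 kJ
ΔH = Σ(broken) − Σ(formed) = 2916 − 2906 = +10 kJ

ΔH ≈ +10 kJ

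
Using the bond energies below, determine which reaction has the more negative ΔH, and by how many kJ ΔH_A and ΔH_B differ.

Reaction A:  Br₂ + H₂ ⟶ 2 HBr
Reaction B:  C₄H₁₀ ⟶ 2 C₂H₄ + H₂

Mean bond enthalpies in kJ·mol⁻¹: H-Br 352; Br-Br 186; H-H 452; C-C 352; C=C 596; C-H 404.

Reaction A:
  Bonds broken (reactants):
    Br-Br: 1 × 186 = 186
    H-H: 1 × 452 = 452
    Σ(broken) = 638 kJ
  Bonds formed (products):
    H-Br: 2 × 352 = 704
    Σ(formed) = 704 kJ
  ΔH_A = 638 − 704 = −66 kJ
Reaction B:
  Bonds broken (reactants):
    C-C: 3 × 352 = 1056
    C-H: 10 × 404 = 4040
    Σ(broken) = 5096 kJ
  Bonds formed (products):
    C-H: 8 × 404 = 3232
    C=C: 2 × 596 = 1192
    H-H: 1 × 452 = 452
    Σ(formed) = 4876 kJ
  ΔH_B = 5096 − 4876 = +220 kJ
ΔH_A − ΔH_B = −286 kJ, so reaction A has the more negative ΔH; |ΔH_A − ΔH_B| = 286 kJ.

Reaction A, by 286 kJ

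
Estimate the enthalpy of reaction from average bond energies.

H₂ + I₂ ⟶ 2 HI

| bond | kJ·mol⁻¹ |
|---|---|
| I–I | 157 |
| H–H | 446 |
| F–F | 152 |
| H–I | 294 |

Bonds broken (reactants):
  H–H: 1 × 446 = 446
  I–I: 1 × 157 = 157
  Σ(broken) = 603 kJ
Bonds formed (products):
  H–I: 2 × 294 = 588
  Σ(formed) = 588 kJ
ΔH = Σ(broken) − Σ(formed) = 603 − 588 = +15 kJ

ΔH ≈ +15 kJ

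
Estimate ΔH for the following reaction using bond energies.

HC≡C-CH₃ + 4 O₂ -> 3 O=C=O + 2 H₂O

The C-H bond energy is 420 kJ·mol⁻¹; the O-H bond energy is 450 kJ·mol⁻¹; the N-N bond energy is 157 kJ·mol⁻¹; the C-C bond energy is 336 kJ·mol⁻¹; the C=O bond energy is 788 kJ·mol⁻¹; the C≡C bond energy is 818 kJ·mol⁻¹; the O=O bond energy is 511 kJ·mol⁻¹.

ΔH ≈ −1650 kJ

Bonds broken (reactants):
  C≡C: 1 × 818 = 818
  C-C: 1 × 336 = 336
  C-H: 4 × 420 = 1680
  O=O: 4 × 511 = 2044
  Σ(broken) = 4878 kJ
Bonds formed (products):
  C=O: 6 × 788 = 4728
  O-H: 4 × 450 = 1800
  Σ(formed) = 6528 kJ
ΔH = Σ(broken) − Σ(formed) = 4878 − 6528 = −1650 kJ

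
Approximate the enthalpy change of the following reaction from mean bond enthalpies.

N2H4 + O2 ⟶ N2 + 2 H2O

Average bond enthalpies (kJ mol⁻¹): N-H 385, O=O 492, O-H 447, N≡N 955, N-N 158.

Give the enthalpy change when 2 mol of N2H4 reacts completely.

ΔH = −1106 kJ

Bonds broken (reactants):
  N-H: 4 × 385 = 1540
  N-N: 1 × 158 = 158
  O=O: 1 × 492 = 492
  Σ(broken) = 2190 kJ
Bonds formed (products):
  N≡N: 1 × 955 = 955
  O-H: 4 × 447 = 1788
  Σ(formed) = 2743 kJ
ΔH = Σ(broken) − Σ(formed) = 2190 − 2743 = −553 kJ
For 2× the reaction as written: 2 × (−553) = −1106 kJ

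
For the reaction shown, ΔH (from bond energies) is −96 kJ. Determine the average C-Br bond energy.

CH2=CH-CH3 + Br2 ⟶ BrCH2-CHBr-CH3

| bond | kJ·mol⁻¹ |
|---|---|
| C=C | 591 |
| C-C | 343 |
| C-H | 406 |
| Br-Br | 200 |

D(C-Br) ≈ 272 kJ/mol

Let D be the C-Br bond energy.
Σ(broken) = 1×200 + 1×343 + 6×406 + 1×591 = 3570
Σ(formed) = 2×D + 2×343 + 6×406 = 3122 + 2D
ΔH = Σ(broken) − Σ(formed) = (3570) − (3122 + 2D) = +448 − 2D
Setting this equal to −96 kJ gives 2D = 544, so D = 272 kJ/mol.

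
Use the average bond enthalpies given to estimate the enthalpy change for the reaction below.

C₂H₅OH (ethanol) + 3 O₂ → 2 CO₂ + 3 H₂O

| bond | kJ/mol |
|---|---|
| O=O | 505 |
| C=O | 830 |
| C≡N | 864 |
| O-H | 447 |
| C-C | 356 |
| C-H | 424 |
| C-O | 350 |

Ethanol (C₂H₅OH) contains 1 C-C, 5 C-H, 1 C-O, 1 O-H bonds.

ΔH ≈ −1214 kJ

Bonds broken (reactants):
  C-C: 1 × 356 = 356
  C-H: 5 × 424 = 2120
  C-O: 1 × 350 = 350
  O-H: 1 × 447 = 447
  O=O: 3 × 505 = 1515
  Σ(broken) = 4788 kJ
Bonds formed (products):
  C=O: 4 × 830 = 3320
  O-H: 6 × 447 = 2682
  Σ(formed) = 6002 kJ
ΔH = Σ(broken) − Σ(formed) = 4788 − 6002 = −1214 kJ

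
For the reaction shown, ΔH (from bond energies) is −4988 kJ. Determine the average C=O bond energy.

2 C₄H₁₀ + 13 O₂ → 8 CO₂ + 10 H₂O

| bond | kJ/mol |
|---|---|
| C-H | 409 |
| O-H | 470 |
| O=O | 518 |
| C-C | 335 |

Let D be the C=O bond energy.
Σ(broken) = 6×335 + 20×409 + 13×518 = 16924
Σ(formed) = 16×D + 20×470 = 9400 + 16D
ΔH = Σ(broken) − Σ(formed) = (16924) − (9400 + 16D) = +7524 − 16D
Setting this equal to −4988 kJ gives 16D = 12512, so D = 782 kJ/mol.

D(C=O) ≈ 782 kJ/mol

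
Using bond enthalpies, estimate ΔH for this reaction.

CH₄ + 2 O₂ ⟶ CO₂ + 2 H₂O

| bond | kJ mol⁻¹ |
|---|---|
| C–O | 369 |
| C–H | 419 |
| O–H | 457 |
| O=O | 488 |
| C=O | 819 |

Bonds broken (reactants):
  C–H: 4 × 419 = 1676
  O=O: 2 × 488 = 976
  Σ(broken) = 2652 kJ
Bonds formed (products):
  C=O: 2 × 819 = 1638
  O–H: 4 × 457 = 1828
  Σ(formed) = 3466 kJ
ΔH = Σ(broken) − Σ(formed) = 2652 − 3466 = −814 kJ

ΔH ≈ −814 kJ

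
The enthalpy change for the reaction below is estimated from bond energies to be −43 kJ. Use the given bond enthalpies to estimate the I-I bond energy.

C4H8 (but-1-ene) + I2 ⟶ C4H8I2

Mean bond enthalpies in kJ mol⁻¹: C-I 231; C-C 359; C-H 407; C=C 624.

D(I-I) ≈ 154 kJ/mol

Let D be the I-I bond energy.
Σ(broken) = 2×359 + 8×407 + 1×624 + 1×D = 4598 + D
Σ(formed) = 3×359 + 8×407 + 2×231 = 4795
ΔH = Σ(broken) − Σ(formed) = (4598 + D) − (4795) = −197 + D
Setting this equal to −43 kJ gives D = 154 kJ/mol.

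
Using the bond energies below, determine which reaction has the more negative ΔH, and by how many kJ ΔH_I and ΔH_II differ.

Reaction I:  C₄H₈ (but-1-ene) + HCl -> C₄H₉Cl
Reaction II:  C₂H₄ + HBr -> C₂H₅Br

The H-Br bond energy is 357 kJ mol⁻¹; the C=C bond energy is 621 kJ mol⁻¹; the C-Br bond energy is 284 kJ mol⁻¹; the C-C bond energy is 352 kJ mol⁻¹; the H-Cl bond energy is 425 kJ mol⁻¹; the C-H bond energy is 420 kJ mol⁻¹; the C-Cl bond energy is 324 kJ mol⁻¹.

Reaction I:
  Bonds broken (reactants):
    C-C: 2 × 352 = 704
    C-H: 8 × 420 = 3360
    C=C: 1 × 621 = 621
    H-Cl: 1 × 425 = 425
    Σ(broken) = 5110 kJ
  Bonds formed (products):
    C-C: 3 × 352 = 1056
    C-Cl: 1 × 324 = 324
    C-H: 9 × 420 = 3780
    Σ(formed) = 5160 kJ
  ΔH_I = 5110 − 5160 = −50 kJ
Reaction II:
  Bonds broken (reactants):
    C-H: 4 × 420 = 1680
    C=C: 1 × 621 = 621
    H-Br: 1 × 357 = 357
    Σ(broken) = 2658 kJ
  Bonds formed (products):
    C-Br: 1 × 284 = 284
    C-C: 1 × 352 = 352
    C-H: 5 × 420 = 2100
    Σ(formed) = 2736 kJ
  ΔH_II = 2658 − 2736 = −78 kJ
ΔH_I − ΔH_II = +28 kJ, so reaction II has the more negative ΔH; |ΔH_I − ΔH_II| = 28 kJ.

Reaction II, by 28 kJ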